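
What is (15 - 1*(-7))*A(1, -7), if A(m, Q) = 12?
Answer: 264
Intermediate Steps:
(15 - 1*(-7))*A(1, -7) = (15 - 1*(-7))*12 = (15 + 7)*12 = 22*12 = 264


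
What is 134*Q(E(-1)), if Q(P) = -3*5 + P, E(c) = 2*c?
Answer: -2278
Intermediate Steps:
Q(P) = -15 + P
134*Q(E(-1)) = 134*(-15 + 2*(-1)) = 134*(-15 - 2) = 134*(-17) = -2278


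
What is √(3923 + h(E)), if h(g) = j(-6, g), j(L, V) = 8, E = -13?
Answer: √3931 ≈ 62.698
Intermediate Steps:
h(g) = 8
√(3923 + h(E)) = √(3923 + 8) = √3931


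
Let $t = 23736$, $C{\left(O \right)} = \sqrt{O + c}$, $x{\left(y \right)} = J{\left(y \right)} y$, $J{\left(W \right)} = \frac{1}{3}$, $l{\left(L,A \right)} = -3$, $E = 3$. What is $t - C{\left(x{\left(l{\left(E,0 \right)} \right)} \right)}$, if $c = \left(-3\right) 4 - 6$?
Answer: $23736 - i \sqrt{19} \approx 23736.0 - 4.3589 i$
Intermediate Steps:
$c = -18$ ($c = -12 - 6 = -18$)
$J{\left(W \right)} = \frac{1}{3}$
$x{\left(y \right)} = \frac{y}{3}$
$C{\left(O \right)} = \sqrt{-18 + O}$ ($C{\left(O \right)} = \sqrt{O - 18} = \sqrt{-18 + O}$)
$t - C{\left(x{\left(l{\left(E,0 \right)} \right)} \right)} = 23736 - \sqrt{-18 + \frac{1}{3} \left(-3\right)} = 23736 - \sqrt{-18 - 1} = 23736 - \sqrt{-19} = 23736 - i \sqrt{19}$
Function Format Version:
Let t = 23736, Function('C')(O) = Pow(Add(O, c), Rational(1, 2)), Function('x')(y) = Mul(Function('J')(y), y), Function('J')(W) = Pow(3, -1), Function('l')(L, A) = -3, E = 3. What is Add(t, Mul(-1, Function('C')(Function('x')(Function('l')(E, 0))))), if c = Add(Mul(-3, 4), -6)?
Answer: Add(23736, Mul(-1, I, Pow(19, Rational(1, 2)))) ≈ Add(23736., Mul(-4.3589, I))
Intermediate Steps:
c = -18 (c = Add(-12, -6) = -18)
Function('J')(W) = Rational(1, 3)
Function('x')(y) = Mul(Rational(1, 3), y)
Function('C')(O) = Pow(Add(-18, O), Rational(1, 2)) (Function('C')(O) = Pow(Add(O, -18), Rational(1, 2)) = Pow(Add(-18, O), Rational(1, 2)))
Add(t, Mul(-1, Function('C')(Function('x')(Function('l')(E, 0))))) = Add(23736, Mul(-1, Pow(Add(-18, Mul(Rational(1, 3), -3)), Rational(1, 2)))) = Add(23736, Mul(-1, Pow(Add(-18, -1), Rational(1, 2)))) = Add(23736, Mul(-1, Pow(-19, Rational(1, 2)))) = Add(23736, Mul(-1, Mul(I, Pow(19, Rational(1, 2))))) = Add(23736, Mul(-1, I, Pow(19, Rational(1, 2))))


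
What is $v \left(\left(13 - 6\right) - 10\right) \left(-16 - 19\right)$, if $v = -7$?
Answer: $-735$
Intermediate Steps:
$v \left(\left(13 - 6\right) - 10\right) \left(-16 - 19\right) = - 7 \left(\left(13 - 6\right) - 10\right) \left(-16 - 19\right) = - 7 \left(7 - 10\right) \left(-35\right) = \left(-7\right) \left(-3\right) \left(-35\right) = 21 \left(-35\right) = -735$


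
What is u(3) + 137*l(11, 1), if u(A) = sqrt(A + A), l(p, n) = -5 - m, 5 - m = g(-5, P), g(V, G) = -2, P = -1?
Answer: -1644 + sqrt(6) ≈ -1641.6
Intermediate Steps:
m = 7 (m = 5 - 1*(-2) = 5 + 2 = 7)
l(p, n) = -12 (l(p, n) = -5 - 1*7 = -5 - 7 = -12)
u(A) = sqrt(2)*sqrt(A) (u(A) = sqrt(2*A) = sqrt(2)*sqrt(A))
u(3) + 137*l(11, 1) = sqrt(2)*sqrt(3) + 137*(-12) = sqrt(6) - 1644 = -1644 + sqrt(6)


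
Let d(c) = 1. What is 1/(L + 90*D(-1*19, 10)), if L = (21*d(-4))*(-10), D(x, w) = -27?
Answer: -1/2640 ≈ -0.00037879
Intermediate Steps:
L = -210 (L = (21*1)*(-10) = 21*(-10) = -210)
1/(L + 90*D(-1*19, 10)) = 1/(-210 + 90*(-27)) = 1/(-210 - 2430) = 1/(-2640) = -1/2640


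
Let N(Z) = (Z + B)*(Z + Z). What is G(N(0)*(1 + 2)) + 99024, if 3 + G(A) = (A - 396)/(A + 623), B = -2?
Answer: 61689687/623 ≈ 99020.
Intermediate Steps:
N(Z) = 2*Z*(-2 + Z) (N(Z) = (Z - 2)*(Z + Z) = (-2 + Z)*(2*Z) = 2*Z*(-2 + Z))
G(A) = -3 + (-396 + A)/(623 + A) (G(A) = -3 + (A - 396)/(A + 623) = -3 + (-396 + A)/(623 + A))
G(N(0)*(1 + 2)) + 99024 = (-2265 - 2*2*0*(-2 + 0)*(1 + 2))/(623 + (2*0*(-2 + 0))*(1 + 2)) + 99024 = (-2265 - 2*2*0*(-2)*3)/(623 + (2*0*(-2))*3) + 99024 = (-2265 - 0*3)/(623 + 0*3) + 99024 = (-2265 - 2*0)/(623 + 0) + 99024 = (-2265 + 0)/623 + 99024 = (1/623)*(-2265) + 99024 = -2265/623 + 99024 = 61689687/623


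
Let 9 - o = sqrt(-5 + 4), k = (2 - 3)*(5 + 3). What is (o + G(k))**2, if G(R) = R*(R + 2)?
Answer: (-57 + I)**2 ≈ 3248.0 - 114.0*I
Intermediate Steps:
k = -8 (k = -1*8 = -8)
G(R) = R*(2 + R)
o = 9 - I (o = 9 - sqrt(-5 + 4) = 9 - sqrt(-1) = 9 - I ≈ 9.0 - 1.0*I)
(o + G(k))**2 = ((9 - I) - 8*(2 - 8))**2 = ((9 - I) - 8*(-6))**2 = ((9 - I) + 48)**2 = (57 - I)**2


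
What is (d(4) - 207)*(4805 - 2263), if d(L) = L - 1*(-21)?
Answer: -462644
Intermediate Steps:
d(L) = 21 + L (d(L) = L + 21 = 21 + L)
(d(4) - 207)*(4805 - 2263) = ((21 + 4) - 207)*(4805 - 2263) = (25 - 207)*2542 = -182*2542 = -462644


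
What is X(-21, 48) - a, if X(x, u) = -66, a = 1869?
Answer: -1935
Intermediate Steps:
X(-21, 48) - a = -66 - 1*1869 = -66 - 1869 = -1935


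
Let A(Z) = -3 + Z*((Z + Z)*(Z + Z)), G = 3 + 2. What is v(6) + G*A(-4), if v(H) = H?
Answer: -1289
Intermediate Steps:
G = 5
A(Z) = -3 + 4*Z³ (A(Z) = -3 + Z*((2*Z)*(2*Z)) = -3 + Z*(4*Z²) = -3 + 4*Z³)
v(6) + G*A(-4) = 6 + 5*(-3 + 4*(-4)³) = 6 + 5*(-3 + 4*(-64)) = 6 + 5*(-3 - 256) = 6 + 5*(-259) = 6 - 1295 = -1289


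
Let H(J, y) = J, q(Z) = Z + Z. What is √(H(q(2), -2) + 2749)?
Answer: √2753 ≈ 52.469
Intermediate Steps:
q(Z) = 2*Z
√(H(q(2), -2) + 2749) = √(2*2 + 2749) = √(4 + 2749) = √2753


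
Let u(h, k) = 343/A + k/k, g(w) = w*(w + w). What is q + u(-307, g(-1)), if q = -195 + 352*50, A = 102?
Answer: 1775755/102 ≈ 17409.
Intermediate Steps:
g(w) = 2*w² (g(w) = w*(2*w) = 2*w²)
u(h, k) = 445/102 (u(h, k) = 343/102 + k/k = 343*(1/102) + 1 = 343/102 + 1 = 445/102)
q = 17405 (q = -195 + 17600 = 17405)
q + u(-307, g(-1)) = 17405 + 445/102 = 1775755/102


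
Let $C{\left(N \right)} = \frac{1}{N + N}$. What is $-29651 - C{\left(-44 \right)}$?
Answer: $- \frac{2609287}{88} \approx -29651.0$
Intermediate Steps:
$C{\left(N \right)} = \frac{1}{2 N}$
$-29651 - C{\left(-44 \right)} = -29651 - \frac{1}{2 \left(-44\right)} = -29651 - \frac{1}{2} \left(- \frac{1}{44}\right) = -29651 - - \frac{1}{88} = -29651 + \frac{1}{88} = - \frac{2609287}{88}$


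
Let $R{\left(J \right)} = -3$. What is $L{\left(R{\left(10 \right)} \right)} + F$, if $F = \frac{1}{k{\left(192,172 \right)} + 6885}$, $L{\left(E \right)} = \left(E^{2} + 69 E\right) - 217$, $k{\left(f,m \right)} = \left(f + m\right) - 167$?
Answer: $- \frac{2939029}{7082} \approx -415.0$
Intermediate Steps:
$k{\left(f,m \right)} = -167 + f + m$
$L{\left(E \right)} = -217 + E^{2} + 69 E$
$F = \frac{1}{7082}$ ($F = \frac{1}{\left(-167 + 192 + 172\right) + 6885} = \frac{1}{197 + 6885} = \frac{1}{7082} \approx 0.0001412$)
$L{\left(R{\left(10 \right)} \right)} + F = \left(-217 + \left(-3\right)^{2} + 69 \left(-3\right)\right) + \frac{1}{7082} = \left(-217 + 9 - 207\right) + \frac{1}{7082} = -415 + \frac{1}{7082} = - \frac{2939029}{7082}$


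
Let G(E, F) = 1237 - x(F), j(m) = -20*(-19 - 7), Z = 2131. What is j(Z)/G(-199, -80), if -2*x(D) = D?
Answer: 520/1197 ≈ 0.43442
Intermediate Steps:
x(D) = -D/2
j(m) = 520 (j(m) = -20*(-26) = 520)
G(E, F) = 1237 + F/2 (G(E, F) = 1237 - (-1)*F/2 = 1237 + F/2)
j(Z)/G(-199, -80) = 520/(1237 + (½)*(-80)) = 520/(1237 - 40) = 520/1197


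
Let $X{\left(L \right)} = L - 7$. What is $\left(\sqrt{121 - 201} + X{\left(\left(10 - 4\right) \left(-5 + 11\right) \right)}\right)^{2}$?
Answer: $761 + 232 i \sqrt{5} \approx 761.0 + 518.77 i$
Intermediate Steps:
$X{\left(L \right)} = -7 + L$ ($X{\left(L \right)} = L - 7 = -7 + L$)
$\left(\sqrt{121 - 201} + X{\left(\left(10 - 4\right) \left(-5 + 11\right) \right)}\right)^{2} = \left(\sqrt{121 - 201} - \left(7 - \left(10 - 4\right) \left(-5 + 11\right)\right)\right)^{2} = \left(\sqrt{-80} + \left(-7 + 6 \cdot 6\right)\right)^{2} = \left(4 i \sqrt{5} + \left(-7 + 36\right)\right)^{2} = \left(4 i \sqrt{5} + 29\right)^{2} = \left(29 + 4 i \sqrt{5}\right)^{2}$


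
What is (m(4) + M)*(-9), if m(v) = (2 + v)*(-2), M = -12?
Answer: 216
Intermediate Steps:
m(v) = -4 - 2*v
(m(4) + M)*(-9) = ((-4 - 2*4) - 12)*(-9) = ((-4 - 8) - 12)*(-9) = (-12 - 12)*(-9) = -24*(-9) = 216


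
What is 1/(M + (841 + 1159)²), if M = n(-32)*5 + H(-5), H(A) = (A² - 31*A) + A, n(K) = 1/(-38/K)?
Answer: 19/76003405 ≈ 2.4999e-7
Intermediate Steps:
n(K) = -K/38
H(A) = A² - 30*A
M = 3405/19 (M = -1/38*(-32)*5 - 5*(-30 - 5) = (16/19)*5 - 5*(-35) = 80/19 + 175 = 3405/19 ≈ 179.21)
1/(M + (841 + 1159)²) = 1/(3405/19 + (841 + 1159)²) = 1/(3405/19 + 2000²) = 1/(3405/19 + 4000000) = 1/(76003405/19) = 19/76003405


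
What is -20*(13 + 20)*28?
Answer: -18480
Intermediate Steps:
-20*(13 + 20)*28 = -20*33*28 = -660*28 = -18480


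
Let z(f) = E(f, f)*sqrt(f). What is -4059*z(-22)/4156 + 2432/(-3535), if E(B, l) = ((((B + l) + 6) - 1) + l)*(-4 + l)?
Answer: -2432/3535 - 3218787*I*sqrt(22)/2078 ≈ -0.68798 - 7265.4*I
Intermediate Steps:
E(B, l) = (-4 + l)*(5 + B + 2*l) (E(B, l) = (((6 + B + l) - 1) + l)*(-4 + l) = ((5 + B + l) + l)*(-4 + l) = (5 + B + 2*l)*(-4 + l) = (-4 + l)*(5 + B + 2*l))
z(f) = sqrt(f)*(-20 - 7*f + 3*f**2) (z(f) = (-20 - 4*f - 3*f + 2*f**2 + f*f)*sqrt(f) = (-20 - 4*f - 3*f + 2*f**2 + f**2)*sqrt(f) = (-20 - 7*f + 3*f**2)*sqrt(f) = sqrt(f)*(-20 - 7*f + 3*f**2))
-4059*z(-22)/4156 + 2432/(-3535) = -4059*I*sqrt(22)*(-20 - 7*(-22) + 3*(-22)**2)/4156 + 2432/(-3535) = -4059*I*sqrt(22)*(-20 + 154 + 3*484)/4156 + 2432*(-1/3535) = -4059*I*sqrt(22)*(-20 + 154 + 1452)/4156 - 2432/3535 = -4059*793*I*sqrt(22)/2078 - 2432/3535 = -3218787*I*sqrt(22)/2078 - 2432/3535 = -2432/3535 - 3218787*I*sqrt(22)/2078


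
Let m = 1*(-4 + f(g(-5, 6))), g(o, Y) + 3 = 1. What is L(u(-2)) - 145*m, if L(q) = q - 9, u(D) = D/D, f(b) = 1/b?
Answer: 1289/2 ≈ 644.50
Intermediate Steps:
g(o, Y) = -2 (g(o, Y) = -3 + 1 = -2)
f(b) = 1/b
u(D) = 1
L(q) = -9 + q
m = -9/2 (m = 1*(-4 + 1/(-2)) = 1*(-4 - ½) = 1*(-9/2) = -9/2 ≈ -4.5000)
L(u(-2)) - 145*m = (-9 + 1) - 145*(-9/2) = -8 + 1305/2 = 1289/2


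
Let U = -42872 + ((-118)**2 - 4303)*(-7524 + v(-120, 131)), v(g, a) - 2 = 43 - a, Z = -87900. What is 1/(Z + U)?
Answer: -1/73346582 ≈ -1.3634e-8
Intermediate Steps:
v(g, a) = 45 - a (v(g, a) = 2 + (43 - a) = 45 - a)
U = -73258682 (U = -42872 + ((-118)**2 - 4303)*(-7524 + (45 - 1*131)) = -42872 + (13924 - 4303)*(-7524 + (45 - 131)) = -42872 + 9621*(-7524 - 86) = -42872 + 9621*(-7610) = -42872 - 73215810 = -73258682)
1/(Z + U) = 1/(-87900 - 73258682) = 1/(-73346582) = -1/73346582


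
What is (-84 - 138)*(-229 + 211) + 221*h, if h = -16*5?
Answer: -13684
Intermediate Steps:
h = -80
(-84 - 138)*(-229 + 211) + 221*h = (-84 - 138)*(-229 + 211) + 221*(-80) = -222*(-18) - 17680 = 3996 - 17680 = -13684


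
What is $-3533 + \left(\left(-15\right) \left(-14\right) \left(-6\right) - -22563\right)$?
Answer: $17770$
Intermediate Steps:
$-3533 + \left(\left(-15\right) \left(-14\right) \left(-6\right) - -22563\right) = -3533 + \left(210 \left(-6\right) + 22563\right) = -3533 + \left(-1260 + 22563\right) = -3533 + 21303 = 17770$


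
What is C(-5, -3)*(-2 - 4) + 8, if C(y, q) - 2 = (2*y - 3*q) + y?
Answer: 32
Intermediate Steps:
C(y, q) = 2 - 3*q + 3*y (C(y, q) = 2 + ((2*y - 3*q) + y) = 2 + ((-3*q + 2*y) + y) = 2 + (-3*q + 3*y) = 2 - 3*q + 3*y)
C(-5, -3)*(-2 - 4) + 8 = (2 - 3*(-3) + 3*(-5))*(-2 - 4) + 8 = (2 + 9 - 15)*(-6) + 8 = -4*(-6) + 8 = 24 + 8 = 32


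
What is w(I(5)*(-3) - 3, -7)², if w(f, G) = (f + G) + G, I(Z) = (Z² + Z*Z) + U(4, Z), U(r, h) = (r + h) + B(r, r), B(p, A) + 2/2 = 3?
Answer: 40000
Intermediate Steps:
B(p, A) = 2 (B(p, A) = -1 + 3 = 2)
U(r, h) = 2 + h + r (U(r, h) = (r + h) + 2 = (h + r) + 2 = 2 + h + r)
I(Z) = 6 + Z + 2*Z² (I(Z) = (Z² + Z*Z) + (2 + Z + 4) = (Z² + Z²) + (6 + Z) = 2*Z² + (6 + Z) = 6 + Z + 2*Z²)
w(f, G) = f + 2*G (w(f, G) = (G + f) + G = f + 2*G)
w(I(5)*(-3) - 3, -7)² = (((6 + 5 + 2*5²)*(-3) - 3) + 2*(-7))² = (((6 + 5 + 2*25)*(-3) - 3) - 14)² = (((6 + 5 + 50)*(-3) - 3) - 14)² = ((61*(-3) - 3) - 14)² = ((-183 - 3) - 14)² = (-186 - 14)² = (-200)² = 40000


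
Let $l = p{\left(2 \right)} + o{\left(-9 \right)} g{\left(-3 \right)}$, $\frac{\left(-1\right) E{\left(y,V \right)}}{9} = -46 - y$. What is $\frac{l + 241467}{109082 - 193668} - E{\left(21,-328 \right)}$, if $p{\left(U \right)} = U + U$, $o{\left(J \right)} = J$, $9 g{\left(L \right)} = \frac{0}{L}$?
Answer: $- \frac{51246829}{84586} \approx -605.85$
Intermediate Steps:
$g{\left(L \right)} = 0$ ($g{\left(L \right)} = \frac{0 \frac{1}{L}}{9} = \frac{1}{9} \cdot 0 = 0$)
$p{\left(U \right)} = 2 U$
$E{\left(y,V \right)} = 414 + 9 y$ ($E{\left(y,V \right)} = - 9 \left(-46 - y\right) = 414 + 9 y$)
$l = 4$ ($l = 2 \cdot 2 - 0 = 4 + 0 = 4$)
$\frac{l + 241467}{109082 - 193668} - E{\left(21,-328 \right)} = \frac{4 + 241467}{109082 - 193668} - \left(414 + 9 \cdot 21\right) = \frac{241471}{-84586} - \left(414 + 189\right) = 241471 \left(- \frac{1}{84586}\right) - 603 = - \frac{241471}{84586} - 603 = - \frac{51246829}{84586}$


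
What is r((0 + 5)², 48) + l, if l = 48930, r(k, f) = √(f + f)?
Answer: 48930 + 4*√6 ≈ 48940.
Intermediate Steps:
r(k, f) = √2*√f (r(k, f) = √(2*f) = √2*√f)
r((0 + 5)², 48) + l = √2*√48 + 48930 = √2*(4*√3) + 48930 = 4*√6 + 48930 = 48930 + 4*√6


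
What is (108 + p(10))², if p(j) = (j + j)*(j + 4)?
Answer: 150544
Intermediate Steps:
p(j) = 2*j*(4 + j) (p(j) = (2*j)*(4 + j) = 2*j*(4 + j))
(108 + p(10))² = (108 + 2*10*(4 + 10))² = (108 + 2*10*14)² = (108 + 280)² = 388² = 150544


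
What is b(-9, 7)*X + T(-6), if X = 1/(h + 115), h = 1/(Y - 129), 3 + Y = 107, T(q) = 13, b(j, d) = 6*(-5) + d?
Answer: 36787/2874 ≈ 12.800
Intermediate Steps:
b(j, d) = -30 + d
Y = 104 (Y = -3 + 107 = 104)
h = -1/25 (h = 1/(104 - 129) = 1/(-25) = -1/25 ≈ -0.040000)
X = 25/2874 (X = 1/(-1/25 + 115) = 1/(2874/25) = 25/2874 ≈ 0.0086987)
b(-9, 7)*X + T(-6) = (-30 + 7)*(25/2874) + 13 = -23*25/2874 + 13 = -575/2874 + 13 = 36787/2874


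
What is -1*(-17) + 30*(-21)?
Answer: -613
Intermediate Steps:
-1*(-17) + 30*(-21) = 17 - 630 = -613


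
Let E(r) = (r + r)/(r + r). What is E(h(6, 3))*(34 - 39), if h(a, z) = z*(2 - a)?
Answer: -5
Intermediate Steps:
E(r) = 1 (E(r) = (2*r)/((2*r)) = (2*r)*(1/(2*r)) = 1)
E(h(6, 3))*(34 - 39) = 1*(34 - 39) = 1*(-5) = -5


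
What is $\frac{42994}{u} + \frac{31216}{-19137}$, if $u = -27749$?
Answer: $- \frac{1688988962}{531032613} \approx -3.1806$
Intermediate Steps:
$\frac{42994}{u} + \frac{31216}{-19137} = \frac{42994}{-27749} + \frac{31216}{-19137} = 42994 \left(- \frac{1}{27749}\right) + 31216 \left(- \frac{1}{19137}\right) = - \frac{42994}{27749} - \frac{31216}{19137} = - \frac{1688988962}{531032613}$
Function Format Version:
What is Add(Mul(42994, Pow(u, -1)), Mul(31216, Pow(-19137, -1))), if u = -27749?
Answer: Rational(-1688988962, 531032613) ≈ -3.1806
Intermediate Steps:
Add(Mul(42994, Pow(u, -1)), Mul(31216, Pow(-19137, -1))) = Add(Mul(42994, Pow(-27749, -1)), Mul(31216, Pow(-19137, -1))) = Add(Mul(42994, Rational(-1, 27749)), Mul(31216, Rational(-1, 19137))) = Add(Rational(-42994, 27749), Rational(-31216, 19137)) = Rational(-1688988962, 531032613)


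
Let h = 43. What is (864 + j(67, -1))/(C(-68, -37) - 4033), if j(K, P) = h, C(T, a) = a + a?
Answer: -907/4107 ≈ -0.22084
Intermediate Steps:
C(T, a) = 2*a
j(K, P) = 43
(864 + j(67, -1))/(C(-68, -37) - 4033) = (864 + 43)/(2*(-37) - 4033) = 907/(-74 - 4033) = 907/(-4107) = 907*(-1/4107) = -907/4107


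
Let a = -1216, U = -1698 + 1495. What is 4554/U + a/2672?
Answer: -775946/33901 ≈ -22.889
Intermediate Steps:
U = -203
4554/U + a/2672 = 4554/(-203) - 1216/2672 = 4554*(-1/203) - 1216*1/2672 = -4554/203 - 76/167 = -775946/33901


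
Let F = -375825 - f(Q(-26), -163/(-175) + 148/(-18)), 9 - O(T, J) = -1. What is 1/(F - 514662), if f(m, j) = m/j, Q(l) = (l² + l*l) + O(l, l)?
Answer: -11483/10223317071 ≈ -1.1232e-6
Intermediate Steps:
O(T, J) = 10 (O(T, J) = 9 - 1*(-1) = 9 + 1 = 10)
Q(l) = 10 + 2*l² (Q(l) = (l² + l*l) + 10 = (l² + l²) + 10 = 2*l² + 10 = 10 + 2*l²)
F = -4313453325/11483 (F = -375825 - (10 + 2*(-26)²)/(-163/(-175) + 148/(-18)) = -375825 - (10 + 2*676)/(-163*(-1/175) + 148*(-1/18)) = -375825 - (10 + 1352)/(163/175 - 74/9) = -375825 - 1362/(-11483/1575) = -375825 - 1362*(-1575)/11483 = -375825 - 1*(-2145150/11483) = -375825 + 2145150/11483 = -4313453325/11483 ≈ -3.7564e+5)
1/(F - 514662) = 1/(-4313453325/11483 - 514662) = 1/(-10223317071/11483) = -11483/10223317071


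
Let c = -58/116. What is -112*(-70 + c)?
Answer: 7896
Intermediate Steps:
c = -1/2 (c = -58*1/116 = -1/2 ≈ -0.50000)
-112*(-70 + c) = -112*(-70 - 1/2) = -112*(-141/2) = 7896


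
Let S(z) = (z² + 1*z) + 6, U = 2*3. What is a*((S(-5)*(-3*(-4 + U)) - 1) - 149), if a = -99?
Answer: 30294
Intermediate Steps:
U = 6
S(z) = 6 + z + z² (S(z) = (z² + z) + 6 = (z + z²) + 6 = 6 + z + z²)
a*((S(-5)*(-3*(-4 + U)) - 1) - 149) = -99*(((6 - 5 + (-5)²)*(-3*(-4 + 6)) - 1) - 149) = -99*(((6 - 5 + 25)*(-3*2) - 1) - 149) = -99*((26*(-6) - 1) - 149) = -99*((-156 - 1) - 149) = -99*(-157 - 149) = -99*(-306) = 30294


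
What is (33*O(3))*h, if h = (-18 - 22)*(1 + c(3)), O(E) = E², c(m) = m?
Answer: -47520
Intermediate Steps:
h = -160 (h = (-18 - 22)*(1 + 3) = -40*4 = -160)
(33*O(3))*h = (33*3²)*(-160) = (33*9)*(-160) = 297*(-160) = -47520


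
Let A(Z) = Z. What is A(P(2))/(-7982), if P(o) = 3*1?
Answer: -3/7982 ≈ -0.00037585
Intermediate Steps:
P(o) = 3
A(P(2))/(-7982) = 3/(-7982) = 3*(-1/7982) = -3/7982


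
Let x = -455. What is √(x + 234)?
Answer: I*√221 ≈ 14.866*I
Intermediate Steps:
√(x + 234) = √(-455 + 234) = √(-221) = I*√221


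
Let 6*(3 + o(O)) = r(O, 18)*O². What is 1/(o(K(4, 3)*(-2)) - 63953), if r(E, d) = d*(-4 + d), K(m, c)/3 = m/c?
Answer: -1/61268 ≈ -1.6322e-5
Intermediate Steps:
K(m, c) = 3*m/c (K(m, c) = 3*(m/c) = 3*m/c)
o(O) = -3 + 42*O² (o(O) = -3 + ((18*(-4 + 18))*O²)/6 = -3 + ((18*14)*O²)/6 = -3 + (252*O²)/6 = -3 + 42*O²)
1/(o(K(4, 3)*(-2)) - 63953) = 1/((-3 + 42*((3*4/3)*(-2))²) - 63953) = 1/((-3 + 42*((3*4*(⅓))*(-2))²) - 63953) = 1/((-3 + 42*(4*(-2))²) - 63953) = 1/((-3 + 42*(-8)²) - 63953) = 1/((-3 + 42*64) - 63953) = 1/((-3 + 2688) - 63953) = 1/(2685 - 63953) = 1/(-61268) = -1/61268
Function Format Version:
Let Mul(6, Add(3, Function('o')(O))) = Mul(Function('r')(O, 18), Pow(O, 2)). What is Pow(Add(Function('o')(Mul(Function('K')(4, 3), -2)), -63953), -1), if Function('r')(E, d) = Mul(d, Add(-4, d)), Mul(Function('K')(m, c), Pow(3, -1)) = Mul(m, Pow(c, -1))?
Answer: Rational(-1, 61268) ≈ -1.6322e-5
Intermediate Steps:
Function('K')(m, c) = Mul(3, m, Pow(c, -1)) (Function('K')(m, c) = Mul(3, Mul(m, Pow(c, -1))) = Mul(3, m, Pow(c, -1)))
Function('o')(O) = Add(-3, Mul(42, Pow(O, 2))) (Function('o')(O) = Add(-3, Mul(Rational(1, 6), Mul(Mul(18, Add(-4, 18)), Pow(O, 2)))) = Add(-3, Mul(Rational(1, 6), Mul(Mul(18, 14), Pow(O, 2)))) = Add(-3, Mul(Rational(1, 6), Mul(252, Pow(O, 2)))) = Add(-3, Mul(42, Pow(O, 2))))
Pow(Add(Function('o')(Mul(Function('K')(4, 3), -2)), -63953), -1) = Pow(Add(Add(-3, Mul(42, Pow(Mul(Mul(3, 4, Pow(3, -1)), -2), 2))), -63953), -1) = Pow(Add(Add(-3, Mul(42, Pow(Mul(Mul(3, 4, Rational(1, 3)), -2), 2))), -63953), -1) = Pow(Add(Add(-3, Mul(42, Pow(Mul(4, -2), 2))), -63953), -1) = Pow(Add(Add(-3, Mul(42, Pow(-8, 2))), -63953), -1) = Pow(Add(Add(-3, Mul(42, 64)), -63953), -1) = Pow(Add(Add(-3, 2688), -63953), -1) = Pow(Add(2685, -63953), -1) = Pow(-61268, -1) = Rational(-1, 61268)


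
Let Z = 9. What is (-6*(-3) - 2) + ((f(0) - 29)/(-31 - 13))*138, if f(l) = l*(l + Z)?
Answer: 2353/22 ≈ 106.95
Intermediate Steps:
f(l) = l*(9 + l) (f(l) = l*(l + 9) = l*(9 + l))
(-6*(-3) - 2) + ((f(0) - 29)/(-31 - 13))*138 = (-6*(-3) - 2) + ((0*(9 + 0) - 29)/(-31 - 13))*138 = (18 - 2) + ((0*9 - 29)/(-44))*138 = 16 + ((0 - 29)*(-1/44))*138 = 16 - 29*(-1/44)*138 = 16 + (29/44)*138 = 16 + 2001/22 = 2353/22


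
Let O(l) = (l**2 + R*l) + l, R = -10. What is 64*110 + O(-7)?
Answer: 7152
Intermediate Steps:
O(l) = l**2 - 9*l (O(l) = (l**2 - 10*l) + l = l**2 - 9*l)
64*110 + O(-7) = 64*110 - 7*(-9 - 7) = 7040 - 7*(-16) = 7040 + 112 = 7152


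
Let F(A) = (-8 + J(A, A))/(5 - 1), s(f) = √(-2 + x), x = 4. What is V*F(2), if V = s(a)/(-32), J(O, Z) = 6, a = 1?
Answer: √2/64 ≈ 0.022097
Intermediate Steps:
s(f) = √2 (s(f) = √(-2 + 4) = √2)
F(A) = -½ (F(A) = (-8 + 6)/(5 - 1) = -2/4 = -2*¼ = -½)
V = -√2/32 (V = √2/(-32) = √2*(-1/32) = -√2/32 ≈ -0.044194)
V*F(2) = -√2/32*(-½) = √2/64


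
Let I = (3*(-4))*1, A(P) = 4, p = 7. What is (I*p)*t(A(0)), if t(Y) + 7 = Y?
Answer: 252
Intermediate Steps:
t(Y) = -7 + Y
I = -12 (I = -12*1 = -12)
(I*p)*t(A(0)) = (-12*7)*(-7 + 4) = -84*(-3) = 252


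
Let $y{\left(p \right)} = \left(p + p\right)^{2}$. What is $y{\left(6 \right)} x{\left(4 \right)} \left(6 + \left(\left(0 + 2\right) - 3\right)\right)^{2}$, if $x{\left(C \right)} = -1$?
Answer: $-3600$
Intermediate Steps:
$y{\left(p \right)} = 4 p^{2}$ ($y{\left(p \right)} = \left(2 p\right)^{2} = 4 p^{2}$)
$y{\left(6 \right)} x{\left(4 \right)} \left(6 + \left(\left(0 + 2\right) - 3\right)\right)^{2} = 4 \cdot 6^{2} \left(-1\right) \left(6 + \left(\left(0 + 2\right) - 3\right)\right)^{2} = 4 \cdot 36 \left(-1\right) \left(6 + \left(2 - 3\right)\right)^{2} = 144 \left(-1\right) \left(6 - 1\right)^{2} = - 144 \cdot 5^{2} = \left(-144\right) 25 = -3600$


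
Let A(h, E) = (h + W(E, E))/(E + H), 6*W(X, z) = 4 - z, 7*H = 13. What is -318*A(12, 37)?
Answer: -14469/272 ≈ -53.195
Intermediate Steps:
H = 13/7 (H = (1/7)*13 = 13/7 ≈ 1.8571)
W(X, z) = 2/3 - z/6 (W(X, z) = (4 - z)/6 = 2/3 - z/6)
A(h, E) = (2/3 + h - E/6)/(13/7 + E) (A(h, E) = (h + (2/3 - E/6))/(E + 13/7) = (2/3 + h - E/6)/(13/7 + E))
-318*A(12, 37) = -371*(4 - 1*37 + 6*12)/(13 + 7*37) = -371*(4 - 37 + 72)/(13 + 259) = -371*39/272 = -318*91/544 = -14469/272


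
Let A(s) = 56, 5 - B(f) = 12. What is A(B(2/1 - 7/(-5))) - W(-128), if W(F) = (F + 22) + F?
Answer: 290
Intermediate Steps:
B(f) = -7 (B(f) = 5 - 1*12 = 5 - 12 = -7)
W(F) = 22 + 2*F (W(F) = (22 + F) + F = 22 + 2*F)
A(B(2/1 - 7/(-5))) - W(-128) = 56 - (22 + 2*(-128)) = 56 - (22 - 256) = 56 - 1*(-234) = 56 + 234 = 290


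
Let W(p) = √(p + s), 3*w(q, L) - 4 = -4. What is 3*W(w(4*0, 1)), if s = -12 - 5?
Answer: 3*I*√17 ≈ 12.369*I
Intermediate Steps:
w(q, L) = 0 (w(q, L) = 4/3 + (⅓)*(-4) = 4/3 - 4/3 = 0)
s = -17
W(p) = √(-17 + p) (W(p) = √(p - 17) = √(-17 + p))
3*W(w(4*0, 1)) = 3*√(-17 + 0) = 3*√(-17) = 3*(I*√17) = 3*I*√17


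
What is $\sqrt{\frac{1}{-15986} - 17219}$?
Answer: $\frac{i \sqrt{4400353278910}}{15986} \approx 131.22 i$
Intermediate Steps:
$\sqrt{\frac{1}{-15986} - 17219} = \sqrt{- \frac{1}{15986} - 17219} = \sqrt{- \frac{275262935}{15986}} = \frac{i \sqrt{4400353278910}}{15986}$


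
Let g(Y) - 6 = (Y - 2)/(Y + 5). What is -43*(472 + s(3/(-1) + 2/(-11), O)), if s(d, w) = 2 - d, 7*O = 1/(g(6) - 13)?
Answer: -225707/11 ≈ -20519.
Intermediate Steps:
g(Y) = 6 + (-2 + Y)/(5 + Y) (g(Y) = 6 + (Y - 2)/(Y + 5) = 6 + (-2 + Y)/(5 + Y))
O = -11/511 (O = 1/(7*(7*(4 + 6)/(5 + 6) - 13)) = 1/(7*(7*10/11 - 13)) = 1/(7*(7*(1/11)*10 - 13)) = 1/(7*(70/11 - 13)) = 1/(7*(-73/11)) = (1/7)*(-11/73) = -11/511 ≈ -0.021526)
-43*(472 + s(3/(-1) + 2/(-11), O)) = -43*(472 + (2 - (3/(-1) + 2/(-11)))) = -43*(472 + (2 - (3*(-1) + 2*(-1/11)))) = -43*(472 + (2 - (-3 - 2/11))) = -43*(472 + (2 - 1*(-35/11))) = -43*(472 + (2 + 35/11)) = -43*(472 + 57/11) = -43*5249/11 = -225707/11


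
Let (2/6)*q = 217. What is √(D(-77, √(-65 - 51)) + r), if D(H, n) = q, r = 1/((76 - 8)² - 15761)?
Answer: √80745321482/11137 ≈ 25.515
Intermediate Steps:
r = -1/11137 (r = 1/(68² - 15761) = 1/(4624 - 15761) = 1/(-11137) = -1/11137 ≈ -8.9791e-5)
q = 651 (q = 3*217 = 651)
D(H, n) = 651
√(D(-77, √(-65 - 51)) + r) = √(651 - 1/11137) = √(7250186/11137) = √80745321482/11137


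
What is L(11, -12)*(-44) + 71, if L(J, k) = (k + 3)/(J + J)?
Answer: 89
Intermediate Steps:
L(J, k) = (3 + k)/(2*J) (L(J, k) = (3 + k)/((2*J)) = (3 + k)*(1/(2*J)) = (3 + k)/(2*J))
L(11, -12)*(-44) + 71 = ((½)*(3 - 12)/11)*(-44) + 71 = ((½)*(1/11)*(-9))*(-44) + 71 = -9/22*(-44) + 71 = 18 + 71 = 89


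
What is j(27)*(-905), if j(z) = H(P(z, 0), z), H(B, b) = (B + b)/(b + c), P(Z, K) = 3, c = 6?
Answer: -9050/11 ≈ -822.73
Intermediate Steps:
H(B, b) = (B + b)/(6 + b) (H(B, b) = (B + b)/(b + 6) = (B + b)/(6 + b))
j(z) = (3 + z)/(6 + z)
j(27)*(-905) = ((3 + 27)/(6 + 27))*(-905) = (30/33)*(-905) = ((1/33)*30)*(-905) = (10/11)*(-905) = -9050/11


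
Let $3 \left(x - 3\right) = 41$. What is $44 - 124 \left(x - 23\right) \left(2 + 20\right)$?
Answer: $\frac{51964}{3} \approx 17321.0$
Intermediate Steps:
$x = \frac{50}{3}$ ($x = 3 + \frac{1}{3} \cdot 41 = 3 + \frac{41}{3} = \frac{50}{3} \approx 16.667$)
$44 - 124 \left(x - 23\right) \left(2 + 20\right) = 44 - 124 \left(\frac{50}{3} - 23\right) \left(2 + 20\right) = 44 - 124 \left(\left(- \frac{19}{3}\right) 22\right) = 44 - - \frac{51832}{3} = 44 + \frac{51832}{3} = \frac{51964}{3}$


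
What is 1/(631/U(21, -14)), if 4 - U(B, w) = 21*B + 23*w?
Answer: -115/631 ≈ -0.18225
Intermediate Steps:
U(B, w) = 4 - 23*w - 21*B (U(B, w) = 4 - (21*B + 23*w) = 4 + (-23*w - 21*B) = 4 - 23*w - 21*B)
1/(631/U(21, -14)) = 1/(631/(4 - 23*(-14) - 21*21)) = 1/(631/(4 + 322 - 441)) = 1/(631/(-115)) = 1/(631*(-1/115)) = 1/(-631/115) = -115/631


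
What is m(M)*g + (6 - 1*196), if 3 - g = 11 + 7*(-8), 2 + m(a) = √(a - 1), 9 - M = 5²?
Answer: -286 + 48*I*√17 ≈ -286.0 + 197.91*I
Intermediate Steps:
M = -16 (M = 9 - 1*5² = 9 - 1*25 = 9 - 25 = -16)
m(a) = -2 + √(-1 + a) (m(a) = -2 + √(a - 1) = -2 + √(-1 + a))
g = 48 (g = 3 - (11 + 7*(-8)) = 3 - (11 - 56) = 3 - 1*(-45) = 3 + 45 = 48)
m(M)*g + (6 - 1*196) = (-2 + √(-1 - 16))*48 + (6 - 1*196) = (-2 + √(-17))*48 + (6 - 196) = (-2 + I*√17)*48 - 190 = (-96 + 48*I*√17) - 190 = -286 + 48*I*√17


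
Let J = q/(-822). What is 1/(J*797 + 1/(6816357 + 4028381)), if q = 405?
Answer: -742864553/291709896209 ≈ -0.0025466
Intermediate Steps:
J = -135/274 (J = 405/(-822) = 405*(-1/822) = -135/274 ≈ -0.49270)
1/(J*797 + 1/(6816357 + 4028381)) = 1/(-135/274*797 + 1/(6816357 + 4028381)) = 1/(-107595/274 + 1/10844738) = 1/(-291709896209/742864553) = -742864553/291709896209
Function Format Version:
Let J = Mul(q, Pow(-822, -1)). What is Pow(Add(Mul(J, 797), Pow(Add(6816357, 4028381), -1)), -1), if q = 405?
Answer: Rational(-742864553, 291709896209) ≈ -0.0025466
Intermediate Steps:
J = Rational(-135, 274) (J = Mul(405, Pow(-822, -1)) = Mul(405, Rational(-1, 822)) = Rational(-135, 274) ≈ -0.49270)
Pow(Add(Mul(J, 797), Pow(Add(6816357, 4028381), -1)), -1) = Pow(Add(Mul(Rational(-135, 274), 797), Pow(Add(6816357, 4028381), -1)), -1) = Pow(Add(Rational(-107595, 274), Pow(10844738, -1)), -1) = Pow(Add(Rational(-107595, 274), Rational(1, 10844738)), -1) = Pow(Rational(-291709896209, 742864553), -1) = Rational(-742864553, 291709896209)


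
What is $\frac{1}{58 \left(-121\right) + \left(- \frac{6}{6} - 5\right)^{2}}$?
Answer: $- \frac{1}{6982} \approx -0.00014323$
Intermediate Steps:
$\frac{1}{58 \left(-121\right) + \left(- \frac{6}{6} - 5\right)^{2}} = \frac{1}{-7018 + \left(\left(-6\right) \frac{1}{6} - 5\right)^{2}} = \frac{1}{-7018 + \left(-1 - 5\right)^{2}} = \frac{1}{-7018 + \left(-6\right)^{2}} = \frac{1}{-7018 + 36} = \frac{1}{-6982} = - \frac{1}{6982}$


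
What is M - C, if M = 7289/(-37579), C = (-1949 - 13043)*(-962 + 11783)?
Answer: 6096382238839/37579 ≈ 1.6223e+8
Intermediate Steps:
C = -162228432 (C = -14992*10821 = -162228432)
M = -7289/37579 (M = 7289*(-1/37579) = -7289/37579 ≈ -0.19396)
M - C = -7289/37579 - 1*(-162228432) = -7289/37579 + 162228432 = 6096382238839/37579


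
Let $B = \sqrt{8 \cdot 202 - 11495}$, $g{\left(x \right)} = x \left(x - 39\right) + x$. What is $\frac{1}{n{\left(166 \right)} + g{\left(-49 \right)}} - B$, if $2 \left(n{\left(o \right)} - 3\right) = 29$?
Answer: $\frac{2}{8561} - i \sqrt{9879} \approx 0.00023362 - 99.393 i$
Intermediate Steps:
$n{\left(o \right)} = \frac{35}{2}$ ($n{\left(o \right)} = 3 + \frac{1}{2} \cdot 29 = 3 + \frac{29}{2} = \frac{35}{2}$)
$g{\left(x \right)} = x + x \left(-39 + x\right)$ ($g{\left(x \right)} = x \left(-39 + x\right) + x = x + x \left(-39 + x\right)$)
$B = i \sqrt{9879}$ ($B = \sqrt{1616 - 11495} = \sqrt{-9879} = i \sqrt{9879} \approx 99.393 i$)
$\frac{1}{n{\left(166 \right)} + g{\left(-49 \right)}} - B = \frac{1}{\frac{35}{2} - 49 \left(-38 - 49\right)} - i \sqrt{9879} = \frac{1}{\frac{35}{2} - -4263} - i \sqrt{9879} = \frac{1}{\frac{35}{2} + 4263} - i \sqrt{9879} = \frac{1}{\frac{8561}{2}} - i \sqrt{9879} = \frac{2}{8561} - i \sqrt{9879}$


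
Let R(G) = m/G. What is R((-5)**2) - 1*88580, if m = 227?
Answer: -2214273/25 ≈ -88571.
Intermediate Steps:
R(G) = 227/G
R((-5)**2) - 1*88580 = 227/((-5)**2) - 1*88580 = 227/25 - 88580 = -2214273/25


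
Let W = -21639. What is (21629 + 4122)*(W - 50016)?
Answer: -1845187905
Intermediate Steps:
(21629 + 4122)*(W - 50016) = (21629 + 4122)*(-21639 - 50016) = 25751*(-71655) = -1845187905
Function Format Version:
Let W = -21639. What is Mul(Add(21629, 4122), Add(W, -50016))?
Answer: -1845187905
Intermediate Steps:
Mul(Add(21629, 4122), Add(W, -50016)) = Mul(Add(21629, 4122), Add(-21639, -50016)) = Mul(25751, -71655) = -1845187905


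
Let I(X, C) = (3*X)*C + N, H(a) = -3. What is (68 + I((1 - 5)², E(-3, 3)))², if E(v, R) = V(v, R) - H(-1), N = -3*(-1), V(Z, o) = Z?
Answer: 5041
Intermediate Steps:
N = 3
E(v, R) = 3 + v (E(v, R) = v - 1*(-3) = v + 3 = 3 + v)
I(X, C) = 3 + 3*C*X (I(X, C) = (3*X)*C + 3 = 3*C*X + 3 = 3 + 3*C*X)
(68 + I((1 - 5)², E(-3, 3)))² = (68 + (3 + 3*(3 - 3)*(1 - 5)²))² = (68 + (3 + 3*0*(-4)²))² = (68 + (3 + 3*0*16))² = (68 + (3 + 0))² = (68 + 3)² = 71² = 5041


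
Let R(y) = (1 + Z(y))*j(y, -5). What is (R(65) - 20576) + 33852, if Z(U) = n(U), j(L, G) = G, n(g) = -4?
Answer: 13291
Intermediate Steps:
Z(U) = -4
R(y) = 15 (R(y) = (1 - 4)*(-5) = -3*(-5) = 15)
(R(65) - 20576) + 33852 = (15 - 20576) + 33852 = -20561 + 33852 = 13291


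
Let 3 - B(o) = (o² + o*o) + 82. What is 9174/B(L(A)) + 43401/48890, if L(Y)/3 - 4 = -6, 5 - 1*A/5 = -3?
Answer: -441963309/7382390 ≈ -59.867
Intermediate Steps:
A = 40 (A = 25 - 5*(-3) = 25 + 15 = 40)
L(Y) = -6 (L(Y) = 12 + 3*(-6) = 12 - 18 = -6)
B(o) = -79 - 2*o² (B(o) = 3 - ((o² + o*o) + 82) = 3 - ((o² + o²) + 82) = 3 - (2*o² + 82) = 3 - (82 + 2*o²) = 3 + (-82 - 2*o²) = -79 - 2*o²)
9174/B(L(A)) + 43401/48890 = 9174/(-79 - 2*(-6)²) + 43401/48890 = 9174/(-79 - 2*36) + 43401*(1/48890) = 9174/(-79 - 72) + 43401/48890 = 9174/(-151) + 43401/48890 = 9174*(-1/151) + 43401/48890 = -9174/151 + 43401/48890 = -441963309/7382390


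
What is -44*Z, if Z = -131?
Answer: 5764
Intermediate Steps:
-44*Z = -44*(-131) = 5764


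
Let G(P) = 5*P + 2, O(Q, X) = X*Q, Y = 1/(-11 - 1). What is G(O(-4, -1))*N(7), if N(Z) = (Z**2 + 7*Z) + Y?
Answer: 12925/6 ≈ 2154.2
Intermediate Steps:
Y = -1/12 (Y = 1/(-12) = -1/12 ≈ -0.083333)
N(Z) = -1/12 + Z**2 + 7*Z (N(Z) = (Z**2 + 7*Z) - 1/12 = -1/12 + Z**2 + 7*Z)
O(Q, X) = Q*X
G(P) = 2 + 5*P
G(O(-4, -1))*N(7) = (2 + 5*(-4*(-1)))*(-1/12 + 7**2 + 7*7) = (2 + 5*4)*(-1/12 + 49 + 49) = (2 + 20)*(1175/12) = 22*(1175/12) = 12925/6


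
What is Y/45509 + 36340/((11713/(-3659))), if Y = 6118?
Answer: -355951281318/31355701 ≈ -11352.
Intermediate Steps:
Y/45509 + 36340/((11713/(-3659))) = 6118/45509 + 36340/((11713/(-3659))) = 6118*(1/45509) + 36340/((11713*(-1/3659))) = 6118/45509 + 36340/(-11713/3659) = 6118/45509 + 36340*(-3659/11713) = 6118/45509 - 132968060/11713 = -355951281318/31355701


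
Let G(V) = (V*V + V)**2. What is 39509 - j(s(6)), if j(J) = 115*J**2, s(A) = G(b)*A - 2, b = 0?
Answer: 39049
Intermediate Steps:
G(V) = (V + V**2)**2 (G(V) = (V**2 + V)**2 = (V + V**2)**2)
s(A) = -2 (s(A) = (0**2*(1 + 0)**2)*A - 2 = (0*1**2)*A - 2 = (0*1)*A - 2 = 0*A - 2 = 0 - 2 = -2)
39509 - j(s(6)) = 39509 - 115*(-2)**2 = 39509 - 115*4 = 39509 - 1*460 = 39509 - 460 = 39049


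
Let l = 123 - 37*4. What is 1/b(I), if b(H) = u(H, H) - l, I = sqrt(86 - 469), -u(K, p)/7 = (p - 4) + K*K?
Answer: 2734/7493523 + 7*I*sqrt(383)/7493523 ≈ 0.00036485 + 1.8281e-5*I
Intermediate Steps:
u(K, p) = 28 - 7*p - 7*K**2 (u(K, p) = -7*((p - 4) + K*K) = -7*((-4 + p) + K**2) = -7*(-4 + p + K**2) = 28 - 7*p - 7*K**2)
l = -25 (l = 123 - 148 = -25)
I = I*sqrt(383) (I = sqrt(-383) = I*sqrt(383) ≈ 19.57*I)
b(H) = 53 - 7*H - 7*H**2 (b(H) = (28 - 7*H - 7*H**2) - 1*(-25) = (28 - 7*H - 7*H**2) + 25 = 53 - 7*H - 7*H**2)
1/b(I) = 1/(53 - 7*I*sqrt(383) - 7*(I*sqrt(383))**2) = 1/(53 - 7*I*sqrt(383) - 7*(-383)) = 1/(53 - 7*I*sqrt(383) + 2681) = 1/(2734 - 7*I*sqrt(383))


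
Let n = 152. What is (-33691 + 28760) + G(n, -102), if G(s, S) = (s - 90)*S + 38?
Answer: -11217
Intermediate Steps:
G(s, S) = 38 + S*(-90 + s) (G(s, S) = (-90 + s)*S + 38 = S*(-90 + s) + 38 = 38 + S*(-90 + s))
(-33691 + 28760) + G(n, -102) = (-33691 + 28760) + (38 - 90*(-102) - 102*152) = -4931 + (38 + 9180 - 15504) = -4931 - 6286 = -11217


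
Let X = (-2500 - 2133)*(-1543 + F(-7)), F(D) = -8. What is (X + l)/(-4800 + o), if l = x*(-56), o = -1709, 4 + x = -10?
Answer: -7186567/6509 ≈ -1104.1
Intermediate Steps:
x = -14 (x = -4 - 10 = -14)
l = 784 (l = -14*(-56) = 784)
X = 7185783 (X = (-2500 - 2133)*(-1543 - 8) = -4633*(-1551) = 7185783)
(X + l)/(-4800 + o) = (7185783 + 784)/(-4800 - 1709) = 7186567/(-6509) = 7186567*(-1/6509) = -7186567/6509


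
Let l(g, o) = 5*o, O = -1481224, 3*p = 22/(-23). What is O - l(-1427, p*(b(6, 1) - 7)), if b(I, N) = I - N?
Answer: -102204676/69 ≈ -1.4812e+6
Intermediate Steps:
p = -22/69 (p = (22/(-23))/3 = (22*(-1/23))/3 = (1/3)*(-22/23) = -22/69 ≈ -0.31884)
O - l(-1427, p*(b(6, 1) - 7)) = -1481224 - 5*(-22*((6 - 1*1) - 7)/69) = -1481224 - 5*(-22*((6 - 1) - 7)/69) = -1481224 - 5*(-22*(5 - 7)/69) = -1481224 - 5*(-22/69*(-2)) = -1481224 - 5*44/69 = -1481224 - 1*220/69 = -1481224 - 220/69 = -102204676/69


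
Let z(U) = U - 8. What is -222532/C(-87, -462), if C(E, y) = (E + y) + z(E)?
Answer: 55633/161 ≈ 345.55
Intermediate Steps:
z(U) = -8 + U
C(E, y) = -8 + y + 2*E (C(E, y) = (E + y) + (-8 + E) = -8 + y + 2*E)
-222532/C(-87, -462) = -222532/(-8 - 462 + 2*(-87)) = -222532/(-8 - 462 - 174) = -222532/(-644) = -222532*(-1/644) = 55633/161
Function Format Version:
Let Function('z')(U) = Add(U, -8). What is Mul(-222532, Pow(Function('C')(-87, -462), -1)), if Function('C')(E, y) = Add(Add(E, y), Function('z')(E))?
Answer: Rational(55633, 161) ≈ 345.55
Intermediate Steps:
Function('z')(U) = Add(-8, U)
Function('C')(E, y) = Add(-8, y, Mul(2, E)) (Function('C')(E, y) = Add(Add(E, y), Add(-8, E)) = Add(-8, y, Mul(2, E)))
Mul(-222532, Pow(Function('C')(-87, -462), -1)) = Mul(-222532, Pow(Add(-8, -462, Mul(2, -87)), -1)) = Mul(-222532, Pow(Add(-8, -462, -174), -1)) = Mul(-222532, Pow(-644, -1)) = Mul(-222532, Rational(-1, 644)) = Rational(55633, 161)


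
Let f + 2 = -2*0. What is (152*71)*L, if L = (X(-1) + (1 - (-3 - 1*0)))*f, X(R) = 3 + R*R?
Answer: -172672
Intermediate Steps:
X(R) = 3 + R²
f = -2 (f = -2 - 2*0 = -2 + 0 = -2)
L = -16 (L = ((3 + (-1)²) + (1 - (-3 - 1*0)))*(-2) = ((3 + 1) + (1 - (-3 + 0)))*(-2) = (4 + (1 - 1*(-3)))*(-2) = (4 + (1 + 3))*(-2) = (4 + 4)*(-2) = 8*(-2) = -16)
(152*71)*L = (152*71)*(-16) = 10792*(-16) = -172672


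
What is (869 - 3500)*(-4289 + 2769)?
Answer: 3999120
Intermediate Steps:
(869 - 3500)*(-4289 + 2769) = -2631*(-1520) = 3999120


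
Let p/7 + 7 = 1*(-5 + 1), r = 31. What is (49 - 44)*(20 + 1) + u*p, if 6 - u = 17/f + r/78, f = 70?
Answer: -60001/195 ≈ -307.70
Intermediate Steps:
p = -77 (p = -49 + 7*(1*(-5 + 1)) = -49 + 7*(1*(-4)) = -49 + 7*(-4) = -49 - 28 = -77)
u = 7316/1365 (u = 6 - (17/70 + 31/78) = 6 - 1*874/1365 = 6 - 874/1365 = 7316/1365 ≈ 5.3597)
(49 - 44)*(20 + 1) + u*p = (49 - 44)*(20 + 1) + (7316/1365)*(-77) = 5*21 - 80476/195 = 105 - 80476/195 = -60001/195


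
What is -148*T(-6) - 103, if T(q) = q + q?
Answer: 1673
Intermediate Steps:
T(q) = 2*q
-148*T(-6) - 103 = -296*(-6) - 103 = -148*(-12) - 103 = 1776 - 103 = 1673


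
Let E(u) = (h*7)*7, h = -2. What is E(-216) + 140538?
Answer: 140440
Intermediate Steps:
E(u) = -98 (E(u) = -2*7*7 = -14*7 = -98)
E(-216) + 140538 = -98 + 140538 = 140440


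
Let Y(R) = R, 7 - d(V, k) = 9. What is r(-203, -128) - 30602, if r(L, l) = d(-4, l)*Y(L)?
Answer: -30196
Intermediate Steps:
d(V, k) = -2 (d(V, k) = 7 - 1*9 = 7 - 9 = -2)
r(L, l) = -2*L
r(-203, -128) - 30602 = -2*(-203) - 30602 = 406 - 30602 = -30196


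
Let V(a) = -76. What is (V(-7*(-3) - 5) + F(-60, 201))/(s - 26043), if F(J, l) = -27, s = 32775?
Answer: -103/6732 ≈ -0.015300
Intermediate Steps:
(V(-7*(-3) - 5) + F(-60, 201))/(s - 26043) = (-76 - 27)/(32775 - 26043) = -103/6732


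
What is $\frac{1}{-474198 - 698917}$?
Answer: $- \frac{1}{1173115} \approx -8.5243 \cdot 10^{-7}$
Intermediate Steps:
$\frac{1}{-474198 - 698917} = \frac{1}{-1173115} = - \frac{1}{1173115}$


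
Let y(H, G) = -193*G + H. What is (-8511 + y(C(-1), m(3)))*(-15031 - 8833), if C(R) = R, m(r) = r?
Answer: 216947624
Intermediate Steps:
y(H, G) = H - 193*G
(-8511 + y(C(-1), m(3)))*(-15031 - 8833) = (-8511 + (-1 - 193*3))*(-15031 - 8833) = (-8511 + (-1 - 579))*(-23864) = (-8511 - 580)*(-23864) = -9091*(-23864) = 216947624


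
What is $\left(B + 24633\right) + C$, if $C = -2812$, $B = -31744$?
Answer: $-9923$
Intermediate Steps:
$\left(B + 24633\right) + C = \left(-31744 + 24633\right) - 2812 = -7111 - 2812 = -9923$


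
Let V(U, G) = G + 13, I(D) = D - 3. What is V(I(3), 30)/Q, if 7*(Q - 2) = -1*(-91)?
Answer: 43/15 ≈ 2.8667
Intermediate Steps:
I(D) = -3 + D
Q = 15 (Q = 2 + (-1*(-91))/7 = 2 + (1/7)*91 = 2 + 13 = 15)
V(U, G) = 13 + G
V(I(3), 30)/Q = (13 + 30)/15 = 43*(1/15) = 43/15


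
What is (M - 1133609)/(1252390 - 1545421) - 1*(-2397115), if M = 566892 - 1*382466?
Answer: 702429954748/293031 ≈ 2.3971e+6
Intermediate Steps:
M = 184426 (M = 566892 - 382466 = 184426)
(M - 1133609)/(1252390 - 1545421) - 1*(-2397115) = (184426 - 1133609)/(1252390 - 1545421) - 1*(-2397115) = -949183/(-293031) + 2397115 = -949183*(-1/293031) + 2397115 = 949183/293031 + 2397115 = 702429954748/293031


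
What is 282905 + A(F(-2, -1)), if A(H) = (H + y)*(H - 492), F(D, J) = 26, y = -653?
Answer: 575087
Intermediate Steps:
A(H) = (-653 + H)*(-492 + H) (A(H) = (H - 653)*(H - 492) = (-653 + H)*(-492 + H))
282905 + A(F(-2, -1)) = 282905 + (321276 + 26**2 - 1145*26) = 282905 + (321276 + 676 - 29770) = 282905 + 292182 = 575087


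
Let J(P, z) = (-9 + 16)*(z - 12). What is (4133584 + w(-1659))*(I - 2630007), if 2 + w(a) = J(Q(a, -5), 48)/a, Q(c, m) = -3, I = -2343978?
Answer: -1624269554589510/79 ≈ -2.0560e+13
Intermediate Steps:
J(P, z) = -84 + 7*z (J(P, z) = 7*(-12 + z) = -84 + 7*z)
w(a) = -2 + 252/a (w(a) = -2 + (-84 + 7*48)/a = -2 + (-84 + 336)/a = -2 + 252/a)
(4133584 + w(-1659))*(I - 2630007) = (4133584 + (-2 + 252/(-1659)))*(-2343978 - 2630007) = (4133584 + (-2 + 252*(-1/1659)))*(-4973985) = (4133584 + (-2 - 12/79))*(-4973985) = (4133584 - 170/79)*(-4973985) = (326552966/79)*(-4973985) = -1624269554589510/79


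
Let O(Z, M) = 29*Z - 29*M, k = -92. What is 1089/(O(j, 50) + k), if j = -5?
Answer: -1089/1687 ≈ -0.64552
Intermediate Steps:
O(Z, M) = -29*M + 29*Z
1089/(O(j, 50) + k) = 1089/((-29*50 + 29*(-5)) - 92) = 1089/((-1450 - 145) - 92) = 1089/(-1595 - 92) = 1089/(-1687) = 1089*(-1/1687) = -1089/1687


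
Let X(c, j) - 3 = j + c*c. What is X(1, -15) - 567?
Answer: -578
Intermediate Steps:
X(c, j) = 3 + j + c² (X(c, j) = 3 + (j + c*c) = 3 + (j + c²) = 3 + j + c²)
X(1, -15) - 567 = (3 - 15 + 1²) - 567 = (3 - 15 + 1) - 567 = -11 - 567 = -578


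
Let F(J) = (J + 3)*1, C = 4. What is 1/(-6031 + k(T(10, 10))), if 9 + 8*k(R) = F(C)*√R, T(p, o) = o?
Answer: -386056/2328737559 - 56*√10/2328737559 ≈ -0.00016586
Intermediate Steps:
F(J) = 3 + J (F(J) = (3 + J)*1 = 3 + J)
k(R) = -9/8 + 7*√R/8 (k(R) = -9/8 + ((3 + 4)*√R)/8 = -9/8 + (7*√R)/8 = -9/8 + 7*√R/8)
1/(-6031 + k(T(10, 10))) = 1/(-6031 + (-9/8 + 7*√10/8)) = 1/(-48257/8 + 7*√10/8)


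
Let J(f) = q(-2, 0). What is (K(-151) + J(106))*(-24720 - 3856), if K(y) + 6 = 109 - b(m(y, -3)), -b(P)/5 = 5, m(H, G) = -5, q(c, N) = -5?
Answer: -3514848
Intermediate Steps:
b(P) = -25 (b(P) = -5*5 = -25)
J(f) = -5
K(y) = 128 (K(y) = -6 + (109 - 1*(-25)) = -6 + (109 + 25) = -6 + 134 = 128)
(K(-151) + J(106))*(-24720 - 3856) = (128 - 5)*(-24720 - 3856) = 123*(-28576) = -3514848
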